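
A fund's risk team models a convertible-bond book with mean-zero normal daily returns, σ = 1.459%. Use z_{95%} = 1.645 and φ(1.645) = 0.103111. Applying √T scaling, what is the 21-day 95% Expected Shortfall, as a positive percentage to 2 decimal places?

13.79%

σ_{21d} = 1.459% × √21 = 6.686%.
ES multiplier = φ(z)/(1−α) = 0.103111/0.05 = 2.062.
ES = 6.686% × 2.062 = 13.787%.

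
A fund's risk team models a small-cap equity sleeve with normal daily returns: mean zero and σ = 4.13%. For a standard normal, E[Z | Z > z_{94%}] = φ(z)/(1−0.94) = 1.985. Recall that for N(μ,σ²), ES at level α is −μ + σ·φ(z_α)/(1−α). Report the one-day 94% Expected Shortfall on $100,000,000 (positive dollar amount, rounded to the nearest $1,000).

$8,198,000

ES = 4.13% × 1.985 = 8.198%.
On $100,000,000: 0.08198 × $100,000,000 = $8,198,000.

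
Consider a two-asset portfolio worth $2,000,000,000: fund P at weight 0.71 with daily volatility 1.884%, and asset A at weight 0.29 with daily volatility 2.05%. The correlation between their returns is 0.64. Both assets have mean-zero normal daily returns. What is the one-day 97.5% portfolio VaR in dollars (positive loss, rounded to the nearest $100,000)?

$69,700,000

σ_p² = 0.71²·1.884² + 0.29²·2.05² + 2·0.64·0.71·0.29·1.884·2.05 = 3.1606 (%²).
σ_p = √3.1606 = 1.778%.
At 97.5%, z = 1.960.
VaR = 1.960 × 1.778% = 3.485%; on $2,000,000,000 that is $69,700,000.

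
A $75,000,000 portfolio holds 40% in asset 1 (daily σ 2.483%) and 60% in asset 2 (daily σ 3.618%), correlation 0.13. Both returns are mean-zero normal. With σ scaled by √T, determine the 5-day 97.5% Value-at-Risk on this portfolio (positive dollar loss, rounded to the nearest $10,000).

σ_p = √(0.4²·2.483² + 0.6²·3.618² + 2·0.13·0.4·0.6·2.483·3.618) = 2.502%.
σ_{5d} = 2.502% × √5 = 5.595%.
z(97.5%) = 1.960.
VaR = 1.960 × 5.595% = 10.966%; on $75,000,000 that is $8,224,500.

$8,220,000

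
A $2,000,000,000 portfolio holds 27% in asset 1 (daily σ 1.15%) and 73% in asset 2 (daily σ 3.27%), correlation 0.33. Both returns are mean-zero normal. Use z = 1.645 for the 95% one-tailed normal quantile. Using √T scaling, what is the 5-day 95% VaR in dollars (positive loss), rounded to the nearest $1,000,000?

$184,000,000

σ_p = √(0.27²·1.15² + 0.73²·3.27² + 2·0.33·0.27·0.73·1.15·3.27) = 2.507%.
σ_{5d} = 2.507% × √5 = 5.606%.
VaR = 1.645 × 5.606% = 9.222%; on $2,000,000,000 that is $184,440,000.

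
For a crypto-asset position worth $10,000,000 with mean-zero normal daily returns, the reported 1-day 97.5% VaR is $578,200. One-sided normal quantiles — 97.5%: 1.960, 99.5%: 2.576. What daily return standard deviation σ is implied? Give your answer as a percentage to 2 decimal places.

2.95%

VaR as a fraction: $578,200 / $10,000,000 = 5.782%.
σ = VaR / z = 5.782% / 1.960 = 2.950%.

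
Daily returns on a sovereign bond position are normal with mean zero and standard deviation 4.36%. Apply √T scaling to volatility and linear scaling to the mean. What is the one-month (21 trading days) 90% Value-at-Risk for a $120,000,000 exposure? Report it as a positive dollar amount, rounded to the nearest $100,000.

$30,700,000

At 90%, z = 1.282.
σ_{21d} = 4.36% × √21 = 19.980%.
VaR = 1.282 × 19.980% = 25.614%.
On $120,000,000: 0.25614 × $120,000,000 = $30,736,800.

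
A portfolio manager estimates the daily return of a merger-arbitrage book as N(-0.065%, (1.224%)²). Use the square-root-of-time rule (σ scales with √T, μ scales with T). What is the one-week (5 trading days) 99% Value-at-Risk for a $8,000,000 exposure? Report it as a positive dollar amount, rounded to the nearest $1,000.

$535,000

At 99%, z = 2.326.
σ_{5d} = 1.224% × √5 = 2.737%; μ_{5d} = 5 × -0.065% = -0.325%.
VaR = −(-0.325%) + 2.326 × 2.737% = 6.691%.
On $8,000,000: 0.06691 × $8,000,000 = $535,280.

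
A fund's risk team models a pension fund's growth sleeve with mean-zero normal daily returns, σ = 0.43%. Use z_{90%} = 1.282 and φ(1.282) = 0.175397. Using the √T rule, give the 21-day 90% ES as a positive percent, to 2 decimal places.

3.46%

σ_{21d} = 0.43% × √21 = 1.971%.
ES multiplier = φ(z)/(1−α) = 0.175397/0.1 = 1.754.
ES = 1.971% × 1.754 = 3.457%.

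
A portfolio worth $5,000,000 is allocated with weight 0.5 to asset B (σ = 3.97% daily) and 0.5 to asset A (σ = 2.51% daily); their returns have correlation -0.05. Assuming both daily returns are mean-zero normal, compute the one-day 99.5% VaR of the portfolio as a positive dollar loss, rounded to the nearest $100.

$295,600

σ_p² = 0.5²·3.97² + 0.5²·2.51² + 2·-0.05·0.5·0.5·3.97·2.51 = 5.2661 (%²).
σ_p = √5.2661 = 2.295%.
At 99.5%, z = 2.576.
VaR = 2.576 × 2.295% = 5.912%; on $5,000,000 that is $295,600.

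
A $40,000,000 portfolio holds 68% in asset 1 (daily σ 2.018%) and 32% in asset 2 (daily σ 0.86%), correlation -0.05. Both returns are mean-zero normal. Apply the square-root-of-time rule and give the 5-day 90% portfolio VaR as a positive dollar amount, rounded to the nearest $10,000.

$1,590,000

σ_p = √(0.68²·2.018² + 0.32²·0.86² + 2·-0.05·0.68·0.32·2.018·0.86) = 1.386%.
σ_{5d} = 1.386% × √5 = 3.099%.
z(90%) = 1.282.
VaR = 1.282 × 3.099% = 3.973%; on $40,000,000 that is $1,589,200.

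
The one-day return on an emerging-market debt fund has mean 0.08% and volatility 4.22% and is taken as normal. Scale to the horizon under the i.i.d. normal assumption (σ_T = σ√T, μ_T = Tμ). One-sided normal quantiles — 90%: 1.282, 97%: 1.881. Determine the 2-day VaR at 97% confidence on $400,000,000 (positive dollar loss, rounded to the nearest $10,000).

$44,260,000

σ_{2d} = 4.22% × √2 = 5.968%; μ_{2d} = 2 × 0.08% = 0.160%.
VaR = −(0.160%) + 1.881 × 5.968% = 11.066%.
On $400,000,000: 0.11066 × $400,000,000 = $44,264,000.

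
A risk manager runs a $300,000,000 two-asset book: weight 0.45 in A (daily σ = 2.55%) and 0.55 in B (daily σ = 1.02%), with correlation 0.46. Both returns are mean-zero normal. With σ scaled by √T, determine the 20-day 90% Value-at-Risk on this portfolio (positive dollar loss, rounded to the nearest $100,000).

$25,600,000

σ_p = √(0.45²·2.55² + 0.55²·1.02² + 2·0.46·0.45·0.55·2.55·1.02) = 1.491%.
σ_{20d} = 1.491% × √20 = 6.668%.
z(90%) = 1.282.
VaR = 1.282 × 6.668% = 8.548%; on $300,000,000 that is $25,644,000.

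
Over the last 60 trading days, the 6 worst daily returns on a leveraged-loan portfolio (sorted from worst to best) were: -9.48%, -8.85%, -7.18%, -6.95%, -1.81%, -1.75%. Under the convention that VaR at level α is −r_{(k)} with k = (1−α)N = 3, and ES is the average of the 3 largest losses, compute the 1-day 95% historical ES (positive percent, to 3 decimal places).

The 3 worst returns sum to -25.51%.
ES = −(-25.51%) / 3 = 8.5033…% ≈ 8.503%.

8.503%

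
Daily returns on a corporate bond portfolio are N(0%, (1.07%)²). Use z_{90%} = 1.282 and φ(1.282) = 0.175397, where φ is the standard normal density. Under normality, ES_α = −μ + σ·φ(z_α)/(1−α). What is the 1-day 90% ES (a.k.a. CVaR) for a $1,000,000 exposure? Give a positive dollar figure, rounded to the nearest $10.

$18,770

Tail multiplier: φ(z)/(1−α) = 0.175397 / 0.1 = 1.754.
ES = 1.07% × 1.754 = 1.877%.
On $1,000,000: 0.01877 × $1,000,000 = $18,770.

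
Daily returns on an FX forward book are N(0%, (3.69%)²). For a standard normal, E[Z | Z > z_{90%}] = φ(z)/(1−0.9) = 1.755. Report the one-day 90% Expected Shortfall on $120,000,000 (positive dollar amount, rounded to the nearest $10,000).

$7,770,000

ES = 3.69% × 1.755 = 6.476%.
On $120,000,000: 0.06476 × $120,000,000 = $7,771,200.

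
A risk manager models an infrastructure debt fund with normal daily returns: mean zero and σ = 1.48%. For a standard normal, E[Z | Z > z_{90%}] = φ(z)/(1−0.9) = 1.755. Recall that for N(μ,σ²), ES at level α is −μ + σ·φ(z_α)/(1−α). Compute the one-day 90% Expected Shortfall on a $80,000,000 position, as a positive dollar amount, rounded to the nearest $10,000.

$2,080,000

ES = 1.48% × 1.755 = 2.597%.
On $80,000,000: 0.02597 × $80,000,000 = $2,077,600.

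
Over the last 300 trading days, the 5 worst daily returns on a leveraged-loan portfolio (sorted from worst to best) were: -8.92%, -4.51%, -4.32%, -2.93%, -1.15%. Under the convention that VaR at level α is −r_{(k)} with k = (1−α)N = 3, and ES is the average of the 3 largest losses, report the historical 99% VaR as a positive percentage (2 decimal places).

4.32%

k = 3; the 3rd lowest return is -4.32%, so VaR = 4.32%.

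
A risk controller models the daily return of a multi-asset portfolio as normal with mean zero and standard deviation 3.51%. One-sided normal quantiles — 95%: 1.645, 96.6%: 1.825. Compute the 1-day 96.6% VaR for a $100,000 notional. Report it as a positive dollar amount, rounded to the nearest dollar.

VaR = z·σ = 1.825 × 3.51% = 6.406%.
On $100,000: 0.06406 × $100,000 = $6,406.

$6,406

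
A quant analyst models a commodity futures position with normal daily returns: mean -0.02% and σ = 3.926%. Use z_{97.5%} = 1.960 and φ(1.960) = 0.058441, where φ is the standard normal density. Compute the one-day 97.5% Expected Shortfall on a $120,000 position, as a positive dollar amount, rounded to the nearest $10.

Tail multiplier: φ(z)/(1−α) = 0.058441 / 0.025 = 2.338.
ES = −(-0.02%) + 3.926% × 2.338 = 9.199%.
On $120,000: 0.09199 × $120,000 = $11,039.

$11,040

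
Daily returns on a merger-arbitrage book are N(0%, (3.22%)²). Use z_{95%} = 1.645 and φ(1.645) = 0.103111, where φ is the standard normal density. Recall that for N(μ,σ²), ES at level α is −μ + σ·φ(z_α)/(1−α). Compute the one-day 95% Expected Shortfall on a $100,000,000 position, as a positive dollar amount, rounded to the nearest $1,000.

Tail multiplier: φ(z)/(1−α) = 0.103111 / 0.05 = 2.062.
ES = 3.22% × 2.062 = 6.640%.
On $100,000,000: 0.06640 × $100,000,000 = $6,640,000.

$6,640,000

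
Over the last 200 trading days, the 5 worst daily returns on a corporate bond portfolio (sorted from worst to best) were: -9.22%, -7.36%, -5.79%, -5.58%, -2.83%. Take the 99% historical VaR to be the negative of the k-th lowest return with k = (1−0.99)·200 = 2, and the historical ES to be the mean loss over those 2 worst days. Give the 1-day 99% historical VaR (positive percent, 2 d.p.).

7.36%

k = 2; the 2nd lowest return is -7.36%, so VaR = 7.36%.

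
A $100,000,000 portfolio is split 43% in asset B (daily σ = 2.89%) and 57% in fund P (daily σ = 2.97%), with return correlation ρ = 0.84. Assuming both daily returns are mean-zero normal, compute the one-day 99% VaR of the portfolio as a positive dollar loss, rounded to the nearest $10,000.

σ_p² = 0.43²·2.89² + 0.57²·2.97² + 2·0.84·0.43·0.57·2.89·2.97 = 7.9445 (%²).
σ_p = √7.9445 = 2.819%.
At 99%, z = 2.326.
VaR = 2.326 × 2.819% = 6.557%; on $100,000,000 that is $6,557,000.

$6,560,000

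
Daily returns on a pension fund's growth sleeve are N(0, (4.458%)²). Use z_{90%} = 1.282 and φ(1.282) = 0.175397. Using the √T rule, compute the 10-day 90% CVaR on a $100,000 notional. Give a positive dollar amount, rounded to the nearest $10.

σ_{10d} = 4.458% × √10 = 14.097%.
ES multiplier = φ(z)/(1−α) = 0.175397/0.1 = 1.754.
ES = 14.097% × 1.754 = 24.726%; on $100,000: $24,726.

$24,730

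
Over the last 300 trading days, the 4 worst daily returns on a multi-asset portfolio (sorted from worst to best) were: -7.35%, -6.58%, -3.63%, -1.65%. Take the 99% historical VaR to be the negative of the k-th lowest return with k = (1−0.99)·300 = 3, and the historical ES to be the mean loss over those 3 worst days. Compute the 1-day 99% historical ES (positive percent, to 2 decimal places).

The 3 worst returns sum to -17.56%.
ES = −(-17.56%) / 3 = 5.8533…% ≈ 5.85%.

5.85%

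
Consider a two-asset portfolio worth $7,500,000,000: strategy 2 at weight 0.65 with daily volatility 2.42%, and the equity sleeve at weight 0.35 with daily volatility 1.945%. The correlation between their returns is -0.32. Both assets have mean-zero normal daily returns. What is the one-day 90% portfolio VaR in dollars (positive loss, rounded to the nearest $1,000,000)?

$144,000,000

σ_p² = 0.65²·2.42² + 0.35²·1.945² + 2·-0.32·0.65·0.35·2.42·1.945 = 2.2524 (%²).
σ_p = √2.2524 = 1.501%.
At 90%, z = 1.282.
VaR = 1.282 × 1.501% = 1.924%; on $7,500,000,000 that is $144,300,000.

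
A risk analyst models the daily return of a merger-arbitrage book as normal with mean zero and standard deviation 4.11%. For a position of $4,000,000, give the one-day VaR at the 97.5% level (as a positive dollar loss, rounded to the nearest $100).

$322,200

At 97.5% one-sided, z = 1.960.
VaR = z·σ = 1.960 × 4.11% = 8.056%.
On $4,000,000: 0.08056 × $4,000,000 = $322,240.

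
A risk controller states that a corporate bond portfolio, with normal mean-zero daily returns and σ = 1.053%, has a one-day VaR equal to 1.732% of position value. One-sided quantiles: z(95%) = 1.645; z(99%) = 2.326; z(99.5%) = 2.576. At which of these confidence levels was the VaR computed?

Implied z = VaR/σ = 1.732 / 1.053 = 1.645.
This matches z(95%) = 1.645.

95%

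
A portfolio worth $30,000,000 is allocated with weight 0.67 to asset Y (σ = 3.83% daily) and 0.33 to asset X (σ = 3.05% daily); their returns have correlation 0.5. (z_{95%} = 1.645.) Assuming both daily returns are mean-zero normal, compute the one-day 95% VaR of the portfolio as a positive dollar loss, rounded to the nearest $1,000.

$1,575,000

σ_p² = 0.67²·3.83² + 0.33²·3.05² + 2·0.5·0.67·0.33·3.83·3.05 = 10.1807 (%²).
σ_p = √10.1807 = 3.191%.
VaR = 1.645 × 3.191% = 5.249%; on $30,000,000 that is $1,574,700.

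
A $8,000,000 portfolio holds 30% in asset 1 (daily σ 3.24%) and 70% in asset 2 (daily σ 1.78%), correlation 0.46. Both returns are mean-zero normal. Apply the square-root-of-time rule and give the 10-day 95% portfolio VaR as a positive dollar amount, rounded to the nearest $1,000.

$791,000

σ_p = √(0.3²·3.24² + 0.7²·1.78² + 2·0.46·0.3·0.7·3.24·1.78) = 1.900%.
σ_{10d} = 1.900% × √10 = 6.008%.
z(95%) = 1.645.
VaR = 1.645 × 6.008% = 9.883%; on $8,000,000 that is $790,640.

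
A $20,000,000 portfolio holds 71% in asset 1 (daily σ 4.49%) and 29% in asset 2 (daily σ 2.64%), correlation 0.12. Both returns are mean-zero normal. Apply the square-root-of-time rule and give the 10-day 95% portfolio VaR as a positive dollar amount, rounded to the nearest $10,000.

$3,500,000

σ_p = √(0.71²·4.49² + 0.29²·2.64² + 2·0.12·0.71·0.29·4.49·2.64) = 3.367%.
σ_{10d} = 3.367% × √10 = 10.647%.
z(95%) = 1.645.
VaR = 1.645 × 10.647% = 17.514%; on $20,000,000 that is $3,502,800.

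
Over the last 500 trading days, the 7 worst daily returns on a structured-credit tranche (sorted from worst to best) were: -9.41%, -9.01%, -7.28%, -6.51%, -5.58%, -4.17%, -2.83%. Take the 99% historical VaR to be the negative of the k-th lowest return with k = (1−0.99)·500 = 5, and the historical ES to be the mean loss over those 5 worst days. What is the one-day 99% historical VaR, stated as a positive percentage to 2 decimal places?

k = 5; the 5th lowest return is -5.58%, so VaR = 5.58%.

5.58%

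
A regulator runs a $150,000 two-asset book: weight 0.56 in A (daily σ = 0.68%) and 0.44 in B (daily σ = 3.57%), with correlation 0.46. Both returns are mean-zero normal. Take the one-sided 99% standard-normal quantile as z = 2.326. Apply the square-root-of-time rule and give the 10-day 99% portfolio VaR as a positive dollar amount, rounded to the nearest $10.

$19,620

σ_p = √(0.56²·0.68² + 0.44²·3.57² + 2·0.46·0.56·0.44·0.68·3.57) = 1.778%.
σ_{10d} = 1.778% × √10 = 5.623%.
VaR = 2.326 × 5.623% = 13.079%; on $150,000 that is $19,619.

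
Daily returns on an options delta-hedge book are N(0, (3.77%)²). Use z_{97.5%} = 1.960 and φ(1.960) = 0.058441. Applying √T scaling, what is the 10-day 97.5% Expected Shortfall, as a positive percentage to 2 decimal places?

σ_{10d} = 3.77% × √10 = 11.922%.
ES multiplier = φ(z)/(1−α) = 0.058441/0.025 = 2.338.
ES = 11.922% × 2.338 = 27.874%.

27.87%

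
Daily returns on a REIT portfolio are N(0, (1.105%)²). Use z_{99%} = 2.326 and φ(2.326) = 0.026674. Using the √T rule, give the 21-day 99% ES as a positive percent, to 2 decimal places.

13.51%

σ_{21d} = 1.105% × √21 = 5.064%.
ES multiplier = φ(z)/(1−α) = 0.026674/0.01 = 2.667.
ES = 5.064% × 2.667 = 13.506%.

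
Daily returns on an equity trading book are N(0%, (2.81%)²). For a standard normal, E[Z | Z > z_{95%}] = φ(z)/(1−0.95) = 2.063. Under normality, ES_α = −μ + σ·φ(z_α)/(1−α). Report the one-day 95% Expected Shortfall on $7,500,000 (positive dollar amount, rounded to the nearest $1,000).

$435,000

ES = 2.81% × 2.063 = 5.797%.
On $7,500,000: 0.05797 × $7,500,000 = $434,775.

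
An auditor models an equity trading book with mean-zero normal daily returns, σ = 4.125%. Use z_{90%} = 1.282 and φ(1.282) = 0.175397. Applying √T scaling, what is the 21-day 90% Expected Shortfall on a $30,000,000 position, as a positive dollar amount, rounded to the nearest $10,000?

$9,950,000

σ_{21d} = 4.125% × √21 = 18.903%.
ES multiplier = φ(z)/(1−α) = 0.175397/0.1 = 1.754.
ES = 18.903% × 1.754 = 33.156%; on $30,000,000: $9,946,800.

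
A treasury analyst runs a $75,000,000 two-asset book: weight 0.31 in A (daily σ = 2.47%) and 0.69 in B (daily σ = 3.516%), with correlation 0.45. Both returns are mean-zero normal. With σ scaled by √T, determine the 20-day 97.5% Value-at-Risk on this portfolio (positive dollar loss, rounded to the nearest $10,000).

$18,760,000

σ_p = √(0.31²·2.47² + 0.69²·3.516² + 2·0.45·0.31·0.69·2.47·3.516) = 2.854%.
σ_{20d} = 2.854% × √20 = 12.763%.
z(97.5%) = 1.960.
VaR = 1.960 × 12.763% = 25.015%; on $75,000,000 that is $18,761,250.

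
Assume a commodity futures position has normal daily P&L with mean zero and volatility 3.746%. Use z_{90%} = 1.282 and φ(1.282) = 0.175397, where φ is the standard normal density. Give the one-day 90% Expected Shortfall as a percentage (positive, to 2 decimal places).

Tail multiplier: φ(z)/(1−α) = 0.175397 / 0.1 = 1.754.
ES = 3.746% × 1.754 = 6.570%.

6.57%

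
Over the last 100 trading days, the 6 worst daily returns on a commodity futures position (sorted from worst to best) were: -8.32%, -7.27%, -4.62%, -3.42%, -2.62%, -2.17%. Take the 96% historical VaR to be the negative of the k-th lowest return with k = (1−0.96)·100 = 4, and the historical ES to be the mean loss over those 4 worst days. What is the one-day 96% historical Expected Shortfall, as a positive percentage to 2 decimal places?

5.91%

The 4 worst returns sum to -23.63%.
ES = −(-23.63%) / 4 = 5.9075% ≈ 5.91%.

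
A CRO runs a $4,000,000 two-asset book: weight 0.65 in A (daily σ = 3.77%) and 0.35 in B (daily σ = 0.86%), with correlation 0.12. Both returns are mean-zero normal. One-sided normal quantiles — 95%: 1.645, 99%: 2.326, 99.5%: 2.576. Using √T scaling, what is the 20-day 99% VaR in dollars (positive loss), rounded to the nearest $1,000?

σ_p = √(0.65²·3.77² + 0.35²·0.86² + 2·0.12·0.65·0.35·3.77·0.86) = 2.505%.
σ_{20d} = 2.505% × √20 = 11.203%.
VaR = 2.326 × 11.203% = 26.058%; on $4,000,000 that is $1,042,320.

$1,042,000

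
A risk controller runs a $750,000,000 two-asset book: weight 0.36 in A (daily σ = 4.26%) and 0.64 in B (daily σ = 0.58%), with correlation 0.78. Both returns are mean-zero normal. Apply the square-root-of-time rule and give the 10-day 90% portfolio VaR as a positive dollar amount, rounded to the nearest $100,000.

σ_p = √(0.36²·4.26² + 0.64²·0.58² + 2·0.78·0.36·0.64·4.26·0.58) = 1.838%.
σ_{10d} = 1.838% × √10 = 5.812%.
z(90%) = 1.282.
VaR = 1.282 × 5.812% = 7.451%; on $750,000,000 that is $55,882,500.

$55,900,000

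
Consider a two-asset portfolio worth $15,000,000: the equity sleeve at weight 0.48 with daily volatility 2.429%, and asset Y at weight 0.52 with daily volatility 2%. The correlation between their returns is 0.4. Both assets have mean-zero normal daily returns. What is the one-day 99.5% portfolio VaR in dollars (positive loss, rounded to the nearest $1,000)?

σ_p² = 0.48²·2.429² + 0.52²·2² + 2·0.4·0.48·0.52·2.429·2 = 3.4110 (%²).
σ_p = √3.4110 = 1.847%.
At 99.5%, z = 2.576.
VaR = 2.576 × 1.847% = 4.758%; on $15,000,000 that is $713,700.

$714,000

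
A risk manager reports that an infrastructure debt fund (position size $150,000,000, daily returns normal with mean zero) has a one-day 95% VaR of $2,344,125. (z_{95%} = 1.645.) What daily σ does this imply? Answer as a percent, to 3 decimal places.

VaR as a fraction: $2,344,125 / $150,000,000 = 1.563%.
σ = VaR / z = 1.563% / 1.645 = 0.950%.

0.950%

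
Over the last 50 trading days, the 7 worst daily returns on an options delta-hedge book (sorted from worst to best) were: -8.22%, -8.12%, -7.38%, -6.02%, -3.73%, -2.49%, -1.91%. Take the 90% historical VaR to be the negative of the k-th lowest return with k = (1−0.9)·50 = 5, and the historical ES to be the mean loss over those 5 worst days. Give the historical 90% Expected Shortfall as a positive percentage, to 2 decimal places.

The 5 worst returns sum to -33.47%.
ES = −(-33.47%) / 5 = 6.694% ≈ 6.69%.

6.69%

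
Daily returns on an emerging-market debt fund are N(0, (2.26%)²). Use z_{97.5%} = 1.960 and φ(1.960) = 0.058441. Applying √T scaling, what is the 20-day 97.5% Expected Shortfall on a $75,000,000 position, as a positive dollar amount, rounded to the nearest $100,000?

$17,700,000

σ_{20d} = 2.26% × √20 = 10.107%.
ES multiplier = φ(z)/(1−α) = 0.058441/0.025 = 2.338.
ES = 10.107% × 2.338 = 23.630%; on $75,000,000: $17,722,500.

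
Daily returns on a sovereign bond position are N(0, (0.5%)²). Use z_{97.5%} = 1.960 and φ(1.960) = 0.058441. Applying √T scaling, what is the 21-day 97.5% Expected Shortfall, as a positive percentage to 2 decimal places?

σ_{21d} = 0.5% × √21 = 2.291%.
ES multiplier = φ(z)/(1−α) = 0.058441/0.025 = 2.338.
ES = 2.291% × 2.338 = 5.356%.

5.36%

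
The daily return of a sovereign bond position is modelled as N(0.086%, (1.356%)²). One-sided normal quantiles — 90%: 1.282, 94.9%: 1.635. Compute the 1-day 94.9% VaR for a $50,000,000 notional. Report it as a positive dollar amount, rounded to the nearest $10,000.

$1,070,000

VaR = −μ + z·σ = −(0.086%) + 1.635 × 1.356% = 2.131%.
On $50,000,000: 0.02131 × $50,000,000 = $1,065,500.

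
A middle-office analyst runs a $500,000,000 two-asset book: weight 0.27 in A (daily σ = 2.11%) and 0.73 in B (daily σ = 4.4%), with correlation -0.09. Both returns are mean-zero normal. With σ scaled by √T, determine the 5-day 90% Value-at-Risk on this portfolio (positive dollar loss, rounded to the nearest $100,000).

$46,000,000

σ_p = √(0.27²·2.11² + 0.73²·4.4² + 2·-0.09·0.27·0.73·2.11·4.4) = 3.211%.
σ_{5d} = 3.211% × √5 = 7.180%.
z(90%) = 1.282.
VaR = 1.282 × 7.180% = 9.205%; on $500,000,000 that is $46,025,000.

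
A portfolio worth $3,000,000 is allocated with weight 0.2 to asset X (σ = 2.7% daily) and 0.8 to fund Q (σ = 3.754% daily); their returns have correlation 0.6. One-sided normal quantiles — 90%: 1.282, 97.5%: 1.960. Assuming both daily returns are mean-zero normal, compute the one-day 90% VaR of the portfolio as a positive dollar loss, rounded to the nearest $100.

σ_p² = 0.2²·2.7² + 0.8²·3.754² + 2·0.6·0.2·0.8·2.7·3.754 = 11.2569 (%²).
σ_p = √11.2569 = 3.355%.
VaR = 1.282 × 3.355% = 4.301%; on $3,000,000 that is $129,030.

$129,000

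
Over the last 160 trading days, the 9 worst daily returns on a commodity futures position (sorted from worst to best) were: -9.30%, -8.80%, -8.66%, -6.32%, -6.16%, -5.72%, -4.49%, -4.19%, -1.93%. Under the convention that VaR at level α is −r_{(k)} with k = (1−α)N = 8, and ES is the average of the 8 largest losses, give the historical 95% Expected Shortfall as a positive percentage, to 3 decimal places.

The 8 worst returns sum to -53.64%.
ES = −(-53.64%) / 8 = 6.705%.

6.705%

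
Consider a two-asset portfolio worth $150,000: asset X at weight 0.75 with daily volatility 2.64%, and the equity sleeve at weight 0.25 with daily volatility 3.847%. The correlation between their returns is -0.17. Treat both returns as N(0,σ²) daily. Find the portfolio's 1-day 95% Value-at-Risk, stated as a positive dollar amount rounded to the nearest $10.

σ_p² = 0.75²·2.64² + 0.25²·3.847² + 2·-0.17·0.75·0.25·2.64·3.847 = 4.1979 (%²).
σ_p = √4.1979 = 2.049%.
At 95%, z = 1.645.
VaR = 1.645 × 2.049% = 3.371%; on $150,000 that is $5,056.

$5,060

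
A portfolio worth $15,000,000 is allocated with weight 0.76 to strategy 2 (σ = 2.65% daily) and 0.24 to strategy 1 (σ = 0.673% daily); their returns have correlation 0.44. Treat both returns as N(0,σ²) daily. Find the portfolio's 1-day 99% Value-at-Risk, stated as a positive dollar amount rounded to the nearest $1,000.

σ_p² = 0.76²·2.65² + 0.24²·0.673² + 2·0.44·0.76·0.24·2.65·0.673 = 4.3685 (%²).
σ_p = √4.3685 = 2.090%.
At 99%, z = 2.326.
VaR = 2.326 × 2.090% = 4.861%; on $15,000,000 that is $729,150.

$729,000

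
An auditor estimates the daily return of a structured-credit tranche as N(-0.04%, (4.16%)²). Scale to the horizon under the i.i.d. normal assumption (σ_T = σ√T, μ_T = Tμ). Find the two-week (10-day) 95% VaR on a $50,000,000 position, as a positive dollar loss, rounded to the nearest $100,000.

$11,000,000

At 95%, z = 1.645.
σ_{10d} = 4.16% × √10 = 13.155%; μ_{10d} = 10 × -0.04% = -0.400%.
VaR = −(-0.400%) + 1.645 × 13.155% = 22.040%.
On $50,000,000: 0.22040 × $50,000,000 = $11,020,000.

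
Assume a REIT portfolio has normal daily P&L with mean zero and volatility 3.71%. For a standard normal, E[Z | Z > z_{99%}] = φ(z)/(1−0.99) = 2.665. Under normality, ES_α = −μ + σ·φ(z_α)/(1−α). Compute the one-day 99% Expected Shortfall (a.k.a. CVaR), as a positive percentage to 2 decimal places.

ES = 3.71% × 2.665 = 9.887%.

9.89%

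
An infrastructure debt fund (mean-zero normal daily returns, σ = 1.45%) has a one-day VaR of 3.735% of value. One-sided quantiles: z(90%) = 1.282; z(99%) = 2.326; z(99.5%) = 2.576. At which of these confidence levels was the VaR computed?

99.5%

Implied z = VaR/σ = 3.735 / 1.45 = 2.576.
This matches z(99.5%) = 2.576.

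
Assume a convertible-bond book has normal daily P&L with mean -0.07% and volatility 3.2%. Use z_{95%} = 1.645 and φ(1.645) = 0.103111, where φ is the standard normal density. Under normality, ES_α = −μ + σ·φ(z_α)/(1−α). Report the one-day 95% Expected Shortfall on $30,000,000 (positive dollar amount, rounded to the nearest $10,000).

$2,000,000

Tail multiplier: φ(z)/(1−α) = 0.103111 / 0.05 = 2.062.
ES = −(-0.07%) + 3.2% × 2.062 = 6.668%.
On $30,000,000: 0.06668 × $30,000,000 = $2,000,400.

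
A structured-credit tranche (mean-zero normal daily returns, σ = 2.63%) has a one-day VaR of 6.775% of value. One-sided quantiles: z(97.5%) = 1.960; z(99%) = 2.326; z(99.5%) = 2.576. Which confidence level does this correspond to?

99.5%

Implied z = VaR/σ = 6.775 / 2.63 = 2.576.
This matches z(99.5%) = 2.576.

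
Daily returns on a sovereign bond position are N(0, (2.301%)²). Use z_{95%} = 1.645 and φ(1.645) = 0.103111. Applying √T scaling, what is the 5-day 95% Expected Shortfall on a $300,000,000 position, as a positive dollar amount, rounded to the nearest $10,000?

σ_{5d} = 2.301% × √5 = 5.145%.
ES multiplier = φ(z)/(1−α) = 0.103111/0.05 = 2.062.
ES = 5.145% × 2.062 = 10.609%; on $300,000,000: $31,827,000.

$31,830,000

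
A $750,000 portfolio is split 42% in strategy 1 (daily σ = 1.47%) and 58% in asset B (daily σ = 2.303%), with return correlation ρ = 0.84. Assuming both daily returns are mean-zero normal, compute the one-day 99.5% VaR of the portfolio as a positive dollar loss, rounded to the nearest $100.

σ_p² = 0.42²·1.47² + 0.58²·2.303² + 2·0.84·0.42·0.58·1.47·2.303 = 3.5509 (%²).
σ_p = √3.5509 = 1.884%.
At 99.5%, z = 2.576.
VaR = 2.576 × 1.884% = 4.853%; on $750,000 that is $36,398.

$36,400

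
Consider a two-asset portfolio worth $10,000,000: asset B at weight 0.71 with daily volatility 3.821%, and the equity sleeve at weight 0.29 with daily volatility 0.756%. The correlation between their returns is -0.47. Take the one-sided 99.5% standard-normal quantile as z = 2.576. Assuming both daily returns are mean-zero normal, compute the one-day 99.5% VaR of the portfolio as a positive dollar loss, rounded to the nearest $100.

$674,100

σ_p² = 0.71²·3.821² + 0.29²·0.756² + 2·-0.47·0.71·0.29·3.821·0.756 = 6.8489 (%²).
σ_p = √6.8489 = 2.617%.
VaR = 2.576 × 2.617% = 6.741%; on $10,000,000 that is $674,100.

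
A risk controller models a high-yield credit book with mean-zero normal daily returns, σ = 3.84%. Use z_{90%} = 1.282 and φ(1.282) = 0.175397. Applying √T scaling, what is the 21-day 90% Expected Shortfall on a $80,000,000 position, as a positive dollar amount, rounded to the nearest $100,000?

σ_{21d} = 3.84% × √21 = 17.597%.
ES multiplier = φ(z)/(1−α) = 0.175397/0.1 = 1.754.
ES = 17.597% × 1.754 = 30.865%; on $80,000,000: $24,692,000.

$24,700,000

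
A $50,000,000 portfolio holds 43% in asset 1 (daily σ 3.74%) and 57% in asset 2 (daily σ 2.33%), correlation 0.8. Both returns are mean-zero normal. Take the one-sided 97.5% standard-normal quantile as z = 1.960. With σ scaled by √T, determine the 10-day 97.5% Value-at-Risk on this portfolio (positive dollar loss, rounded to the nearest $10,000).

σ_p = √(0.43²·3.74² + 0.57²·2.33² + 2·0.8·0.43·0.57·3.74·2.33) = 2.787%.
σ_{10d} = 2.787% × √10 = 8.813%.
VaR = 1.960 × 8.813% = 17.273%; on $50,000,000 that is $8,636,500.

$8,640,000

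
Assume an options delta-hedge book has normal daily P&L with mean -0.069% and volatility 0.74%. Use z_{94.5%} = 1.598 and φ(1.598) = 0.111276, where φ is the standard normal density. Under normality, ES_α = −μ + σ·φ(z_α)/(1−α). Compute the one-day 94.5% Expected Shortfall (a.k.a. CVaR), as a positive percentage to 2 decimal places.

Tail multiplier: φ(z)/(1−α) = 0.111276 / 0.055 = 2.023.
ES = −(-0.069%) + 0.74% × 2.023 = 1.566%.

1.57%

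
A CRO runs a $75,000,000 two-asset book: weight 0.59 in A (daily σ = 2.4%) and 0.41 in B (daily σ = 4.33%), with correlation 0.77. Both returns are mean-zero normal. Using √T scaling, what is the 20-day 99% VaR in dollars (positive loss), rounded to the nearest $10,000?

σ_p = √(0.59²·2.4² + 0.41²·4.33² + 2·0.77·0.59·0.41·2.4·4.33) = 3.005%.
σ_{20d} = 3.005% × √20 = 13.439%.
z(99%) = 2.326.
VaR = 2.326 × 13.439% = 31.259%; on $75,000,000 that is $23,444,250.

$23,440,000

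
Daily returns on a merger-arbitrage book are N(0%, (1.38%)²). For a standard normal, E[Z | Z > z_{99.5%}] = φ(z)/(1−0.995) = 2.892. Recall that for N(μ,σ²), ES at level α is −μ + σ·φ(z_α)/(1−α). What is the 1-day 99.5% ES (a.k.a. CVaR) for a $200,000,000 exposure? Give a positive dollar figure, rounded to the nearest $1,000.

$7,982,000

ES = 1.38% × 2.892 = 3.991%.
On $200,000,000: 0.03991 × $200,000,000 = $7,982,000.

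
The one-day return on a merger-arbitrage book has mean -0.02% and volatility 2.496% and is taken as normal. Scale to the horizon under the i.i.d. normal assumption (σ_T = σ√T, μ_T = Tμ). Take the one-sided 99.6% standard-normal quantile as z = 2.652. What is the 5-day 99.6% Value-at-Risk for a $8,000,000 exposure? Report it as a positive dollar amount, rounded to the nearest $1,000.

σ_{5d} = 2.496% × √5 = 5.581%; μ_{5d} = 5 × -0.02% = -0.100%.
VaR = −(-0.100%) + 2.652 × 5.581% = 14.901%.
On $8,000,000: 0.14901 × $8,000,000 = $1,192,080.

$1,192,000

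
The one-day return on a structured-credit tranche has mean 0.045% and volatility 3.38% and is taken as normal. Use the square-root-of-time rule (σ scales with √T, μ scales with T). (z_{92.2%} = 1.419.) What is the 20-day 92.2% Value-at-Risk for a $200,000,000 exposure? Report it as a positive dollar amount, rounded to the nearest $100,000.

$41,100,000

σ_{20d} = 3.38% × √20 = 15.116%; μ_{20d} = 20 × 0.045% = 0.900%.
VaR = −(0.900%) + 1.419 × 15.116% = 20.550%.
On $200,000,000: 0.20550 × $200,000,000 = $41,100,000.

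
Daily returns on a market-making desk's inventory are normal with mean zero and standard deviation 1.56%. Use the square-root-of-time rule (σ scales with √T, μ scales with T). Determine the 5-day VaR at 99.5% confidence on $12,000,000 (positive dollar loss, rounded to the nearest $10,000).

$1,080,000

At 99.5%, z = 2.576.
σ_{5d} = 1.56% × √5 = 3.488%.
VaR = 2.576 × 3.488% = 8.985%.
On $12,000,000: 0.08985 × $12,000,000 = $1,078,200.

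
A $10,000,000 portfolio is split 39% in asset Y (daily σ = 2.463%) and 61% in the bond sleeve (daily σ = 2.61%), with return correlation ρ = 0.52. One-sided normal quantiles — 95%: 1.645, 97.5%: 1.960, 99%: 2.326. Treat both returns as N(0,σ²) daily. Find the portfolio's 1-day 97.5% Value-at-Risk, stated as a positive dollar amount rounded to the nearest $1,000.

$440,000

σ_p² = 0.39²·2.463² + 0.61²·2.61² + 2·0.52·0.39·0.61·2.463·2.61 = 5.0480 (%²).
σ_p = √5.0480 = 2.247%.
VaR = 1.960 × 2.247% = 4.404%; on $10,000,000 that is $440,400.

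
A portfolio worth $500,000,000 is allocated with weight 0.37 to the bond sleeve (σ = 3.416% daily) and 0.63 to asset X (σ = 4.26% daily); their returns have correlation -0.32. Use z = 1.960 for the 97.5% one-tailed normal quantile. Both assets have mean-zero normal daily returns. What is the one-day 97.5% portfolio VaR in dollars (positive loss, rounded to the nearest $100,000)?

$25,200,000

σ_p² = 0.37²·3.416² + 0.63²·4.26² + 2·-0.32·0.37·0.63·3.416·4.26 = 6.6293 (%²).
σ_p = √6.6293 = 2.575%.
VaR = 1.960 × 2.575% = 5.047%; on $500,000,000 that is $25,235,000.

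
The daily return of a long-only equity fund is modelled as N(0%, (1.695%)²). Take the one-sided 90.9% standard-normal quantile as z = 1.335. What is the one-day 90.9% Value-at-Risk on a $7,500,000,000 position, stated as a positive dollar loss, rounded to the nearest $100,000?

VaR = z·σ = 1.335 × 1.695% = 2.263%.
On $7,500,000,000: 0.02263 × $7,500,000,000 = $169,725,000.

$169,700,000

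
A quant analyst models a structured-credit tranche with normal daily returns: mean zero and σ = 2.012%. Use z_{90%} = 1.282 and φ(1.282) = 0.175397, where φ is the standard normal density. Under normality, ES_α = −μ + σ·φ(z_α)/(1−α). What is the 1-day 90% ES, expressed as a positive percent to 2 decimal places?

Tail multiplier: φ(z)/(1−α) = 0.175397 / 0.1 = 1.754.
ES = 2.012% × 1.754 = 3.529%.

3.53%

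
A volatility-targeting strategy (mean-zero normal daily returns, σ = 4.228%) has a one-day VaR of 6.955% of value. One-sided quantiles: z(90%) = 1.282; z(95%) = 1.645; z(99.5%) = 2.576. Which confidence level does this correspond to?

Implied z = VaR/σ = 6.955 / 4.228 = 1.645.
This matches z(95%) = 1.645.

95%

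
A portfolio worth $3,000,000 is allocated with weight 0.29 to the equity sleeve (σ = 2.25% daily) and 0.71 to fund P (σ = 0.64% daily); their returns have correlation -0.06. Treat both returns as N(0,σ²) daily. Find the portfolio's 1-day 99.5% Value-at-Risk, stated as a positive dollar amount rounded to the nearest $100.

$59,700

σ_p² = 0.29²·2.25² + 0.71²·0.64² + 2·-0.06·0.29·0.71·2.25·0.64 = 0.5967 (%²).
σ_p = √0.5967 = 0.772%.
At 99.5%, z = 2.576.
VaR = 2.576 × 0.772% = 1.989%; on $3,000,000 that is $59,670.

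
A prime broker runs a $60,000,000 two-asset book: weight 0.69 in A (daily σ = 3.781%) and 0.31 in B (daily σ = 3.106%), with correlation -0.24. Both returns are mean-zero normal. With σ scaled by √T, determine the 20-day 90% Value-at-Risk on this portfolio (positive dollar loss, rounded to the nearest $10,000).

$8,790,000

σ_p = √(0.69²·3.781² + 0.31²·3.106² + 2·-0.24·0.69·0.31·3.781·3.106) = 2.555%.
σ_{20d} = 2.555% × √20 = 11.426%.
z(90%) = 1.282.
VaR = 1.282 × 11.426% = 14.648%; on $60,000,000 that is $8,788,800.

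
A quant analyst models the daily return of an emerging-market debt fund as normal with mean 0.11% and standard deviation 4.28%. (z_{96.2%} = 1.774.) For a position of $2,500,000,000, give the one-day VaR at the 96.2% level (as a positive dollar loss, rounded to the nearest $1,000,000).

$187,000,000

VaR = −μ + z·σ = −(0.11%) + 1.774 × 4.28% = 7.483%.
On $2,500,000,000: 0.07483 × $2,500,000,000 = $187,075,000.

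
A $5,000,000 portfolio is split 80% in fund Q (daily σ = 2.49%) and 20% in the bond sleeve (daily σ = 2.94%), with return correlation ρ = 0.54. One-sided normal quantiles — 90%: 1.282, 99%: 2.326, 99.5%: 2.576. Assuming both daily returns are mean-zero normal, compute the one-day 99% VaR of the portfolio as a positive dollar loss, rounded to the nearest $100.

σ_p² = 0.8²·2.49² + 0.2²·2.94² + 2·0.54·0.8·0.2·2.49·2.94 = 5.5788 (%²).
σ_p = √5.5788 = 2.362%.
VaR = 2.326 × 2.362% = 5.494%; on $5,000,000 that is $274,700.

$274,700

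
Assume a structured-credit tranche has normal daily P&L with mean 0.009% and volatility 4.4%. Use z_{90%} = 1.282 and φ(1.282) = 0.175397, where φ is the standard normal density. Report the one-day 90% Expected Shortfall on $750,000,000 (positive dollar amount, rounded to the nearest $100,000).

Tail multiplier: φ(z)/(1−α) = 0.175397 / 0.1 = 1.754.
ES = −(0.009%) + 4.4% × 1.754 = 7.709%.
On $750,000,000: 0.07709 × $750,000,000 = $57,817,500.

$57,800,000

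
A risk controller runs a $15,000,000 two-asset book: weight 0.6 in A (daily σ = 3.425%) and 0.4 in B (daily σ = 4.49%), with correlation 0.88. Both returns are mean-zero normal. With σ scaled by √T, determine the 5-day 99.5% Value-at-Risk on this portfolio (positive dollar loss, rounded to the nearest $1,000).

σ_p = √(0.6²·3.425² + 0.4²·4.49² + 2·0.88·0.6·0.4·3.425·4.49) = 3.734%.
σ_{5d} = 3.734% × √5 = 8.349%.
z(99.5%) = 2.576.
VaR = 2.576 × 8.349% = 21.507%; on $15,000,000 that is $3,226,050.

$3,226,000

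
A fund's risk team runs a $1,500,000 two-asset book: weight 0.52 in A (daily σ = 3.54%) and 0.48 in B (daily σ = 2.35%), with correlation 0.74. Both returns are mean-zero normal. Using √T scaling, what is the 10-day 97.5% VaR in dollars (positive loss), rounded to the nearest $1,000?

$259,000

σ_p = √(0.52²·3.54² + 0.48²·2.35² + 2·0.74·0.52·0.48·3.54·2.35) = 2.781%.
σ_{10d} = 2.781% × √10 = 8.794%.
z(97.5%) = 1.960.
VaR = 1.960 × 8.794% = 17.236%; on $1,500,000 that is $258,540.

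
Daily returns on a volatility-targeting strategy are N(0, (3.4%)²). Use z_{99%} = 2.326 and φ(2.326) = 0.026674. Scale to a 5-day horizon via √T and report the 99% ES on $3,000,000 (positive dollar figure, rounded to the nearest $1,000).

σ_{5d} = 3.4% × √5 = 7.603%.
ES multiplier = φ(z)/(1−α) = 0.026674/0.01 = 2.667.
ES = 7.603% × 2.667 = 20.277%; on $3,000,000: $608,310.

$608,000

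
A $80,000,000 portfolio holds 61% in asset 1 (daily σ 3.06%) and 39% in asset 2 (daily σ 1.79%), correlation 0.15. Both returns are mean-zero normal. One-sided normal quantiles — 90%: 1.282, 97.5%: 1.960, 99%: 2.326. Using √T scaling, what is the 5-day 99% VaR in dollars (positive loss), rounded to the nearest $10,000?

σ_p = √(0.61²·3.06² + 0.39²·1.79² + 2·0.15·0.61·0.39·3.06·1.79) = 2.089%.
σ_{5d} = 2.089% × √5 = 4.671%.
VaR = 2.326 × 4.671% = 10.865%; on $80,000,000 that is $8,692,000.

$8,690,000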